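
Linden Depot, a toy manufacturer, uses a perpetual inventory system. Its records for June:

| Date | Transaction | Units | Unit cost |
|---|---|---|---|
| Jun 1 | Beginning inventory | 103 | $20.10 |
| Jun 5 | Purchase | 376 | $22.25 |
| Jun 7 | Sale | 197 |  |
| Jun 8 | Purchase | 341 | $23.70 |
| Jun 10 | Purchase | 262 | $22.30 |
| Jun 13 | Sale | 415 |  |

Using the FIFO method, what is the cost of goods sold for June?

Jun 7, 197 sold [FIFO — oldest first]: 103 @ $20.10 + 94 @ $22.25 = $4,161.80
Jun 13, 415 sold [FIFO — oldest first]: 282 @ $22.25 + 133 @ $23.70 = $9,426.60
Total COGS = $4,161.80 + $9,426.60 = $13,588.40
Ending inventory: 208 @ $23.70 + 262 @ $22.30 = $10,772.20
Check: goods available $24,360.60 = COGS $13,588.40 + ending $10,772.20

COGS = $13,588.40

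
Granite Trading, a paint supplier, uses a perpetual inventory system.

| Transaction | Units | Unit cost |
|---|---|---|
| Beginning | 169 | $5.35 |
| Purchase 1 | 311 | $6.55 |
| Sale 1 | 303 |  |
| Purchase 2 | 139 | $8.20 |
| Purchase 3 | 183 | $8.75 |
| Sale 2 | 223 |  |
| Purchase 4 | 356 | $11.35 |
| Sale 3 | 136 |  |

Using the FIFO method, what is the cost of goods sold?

COGS = $4,457.25

Sale 1 (303) [FIFO — oldest first]: 169 @ $5.35 + 134 @ $6.55 = $1,781.85
Sale 2 (223) [FIFO — oldest first]: 177 @ $6.55 + 46 @ $8.20 = $1,536.55
Sale 3 (136) [FIFO — oldest first]: 93 @ $8.20 + 43 @ $8.75 = $1,138.85
Total COGS = $1,781.85 + $1,536.55 + $1,138.85 = $4,457.25
Ending inventory: 140 @ $8.75 + 356 @ $11.35 = $5,265.60
Check: goods available $9,722.85 = COGS $4,457.25 + ending $5,265.60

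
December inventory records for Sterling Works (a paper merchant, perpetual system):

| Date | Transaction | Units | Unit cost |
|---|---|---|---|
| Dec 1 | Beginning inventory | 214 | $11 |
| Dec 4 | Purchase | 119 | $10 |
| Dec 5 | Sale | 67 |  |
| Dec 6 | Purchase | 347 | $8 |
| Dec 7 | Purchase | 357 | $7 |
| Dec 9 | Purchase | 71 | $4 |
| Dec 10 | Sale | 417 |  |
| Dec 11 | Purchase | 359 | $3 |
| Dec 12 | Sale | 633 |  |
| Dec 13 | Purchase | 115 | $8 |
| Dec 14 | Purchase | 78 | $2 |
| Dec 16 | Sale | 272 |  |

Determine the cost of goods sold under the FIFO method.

COGS = $9,946

Dec 5, 67 sold [FIFO — oldest first]: 67 @ $11 = $737
Dec 10, 417 sold [FIFO — oldest first]: 147 @ $11 + 119 @ $10 + 151 @ $8 = $4,015
Dec 12, 633 sold [FIFO — oldest first]: 196 @ $8 + 357 @ $7 + 71 @ $4 + 9 @ $3 = $4,378
Dec 16, 272 sold [FIFO — oldest first]: 272 @ $3 = $816
Total COGS = $737 + $4,015 + $4,378 + $816 = $9,946
Ending inventory: 78 @ $3 + 115 @ $8 + 78 @ $2 = $1,310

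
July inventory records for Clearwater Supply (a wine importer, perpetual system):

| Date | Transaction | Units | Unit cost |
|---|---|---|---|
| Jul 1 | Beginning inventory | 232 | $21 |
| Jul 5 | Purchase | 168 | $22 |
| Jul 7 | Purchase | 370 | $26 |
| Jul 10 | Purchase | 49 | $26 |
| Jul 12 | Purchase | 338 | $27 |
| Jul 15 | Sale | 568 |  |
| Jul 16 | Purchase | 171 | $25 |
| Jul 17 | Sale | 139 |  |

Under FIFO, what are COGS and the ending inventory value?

Jul 15, 568 sold [FIFO — oldest first]: 232 @ $21 + 168 @ $22 + 168 @ $26 = $12,936
Jul 17, 139 sold [FIFO — oldest first]: 139 @ $26 = $3,614
Total COGS = $12,936 + $3,614 = $16,550
Ending inventory: 63 @ $26 + 49 @ $26 + 338 @ $27 + 171 @ $25 = $16,313

COGS = $16,550; ending inventory = $16,313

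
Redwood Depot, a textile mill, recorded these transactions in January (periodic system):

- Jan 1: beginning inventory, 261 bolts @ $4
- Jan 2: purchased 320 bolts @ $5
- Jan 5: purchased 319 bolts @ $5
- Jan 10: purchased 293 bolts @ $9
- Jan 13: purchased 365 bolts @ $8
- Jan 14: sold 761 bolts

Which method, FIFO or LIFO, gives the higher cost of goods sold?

FIFO COGS: 261 @ $4 + 320 @ $5 + 180 @ $5 = $3,544
LIFO COGS: 365 @ $8 + 293 @ $9 + 103 @ $5 = $6,072

LIFO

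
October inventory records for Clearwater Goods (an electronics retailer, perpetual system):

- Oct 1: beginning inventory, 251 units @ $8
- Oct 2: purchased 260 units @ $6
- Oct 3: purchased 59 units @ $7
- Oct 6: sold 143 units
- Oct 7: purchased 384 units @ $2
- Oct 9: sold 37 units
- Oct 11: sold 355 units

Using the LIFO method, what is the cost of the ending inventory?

Oct 6, 143 sold [LIFO — newest first]: 59 @ $7 + 84 @ $6 = $917
Oct 9, 37 sold [LIFO — newest first]: 37 @ $2 = $74
Oct 11, 355 sold [LIFO — newest first]: 347 @ $2 + 8 @ $6 = $742
Total COGS = $917 + $74 + $742 = $1,733
Ending inventory: 251 @ $8 + 168 @ $6 = $3,016

Ending inventory = $3,016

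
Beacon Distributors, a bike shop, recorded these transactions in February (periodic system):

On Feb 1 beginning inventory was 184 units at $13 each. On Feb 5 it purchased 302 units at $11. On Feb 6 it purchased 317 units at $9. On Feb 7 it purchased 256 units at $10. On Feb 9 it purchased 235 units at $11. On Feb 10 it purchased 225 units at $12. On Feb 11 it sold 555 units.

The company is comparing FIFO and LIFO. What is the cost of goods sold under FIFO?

COGS = $6,335

FIFO COGS: 184 @ $13 + 302 @ $11 + 69 @ $9 = $6,335
LIFO COGS: 225 @ $12 + 235 @ $11 + 95 @ $10 = $6,235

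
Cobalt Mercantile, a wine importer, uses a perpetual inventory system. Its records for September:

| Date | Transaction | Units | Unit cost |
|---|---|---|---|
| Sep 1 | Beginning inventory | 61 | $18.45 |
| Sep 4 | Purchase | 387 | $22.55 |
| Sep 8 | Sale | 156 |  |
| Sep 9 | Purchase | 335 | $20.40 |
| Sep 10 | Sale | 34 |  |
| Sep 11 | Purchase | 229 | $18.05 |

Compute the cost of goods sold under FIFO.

COGS = $4,034.40

Sep 8, 156 sold [FIFO — oldest first]: 61 @ $18.45 + 95 @ $22.55 = $3,267.70
Sep 10, 34 sold [FIFO — oldest first]: 34 @ $22.55 = $766.70
Total COGS = $3,267.70 + $766.70 = $4,034.40
Ending inventory: 258 @ $22.55 + 335 @ $20.40 + 229 @ $18.05 = $16,785.35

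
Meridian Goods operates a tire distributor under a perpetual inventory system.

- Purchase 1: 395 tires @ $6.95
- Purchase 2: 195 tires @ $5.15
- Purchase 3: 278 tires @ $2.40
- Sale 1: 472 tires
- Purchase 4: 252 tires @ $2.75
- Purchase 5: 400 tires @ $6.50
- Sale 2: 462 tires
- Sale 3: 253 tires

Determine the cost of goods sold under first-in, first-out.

Sale 1 (472) [FIFO — oldest first]: 395 @ $6.95 + 77 @ $5.15 = $3,141.80
Sale 2 (462) [FIFO — oldest first]: 118 @ $5.15 + 278 @ $2.40 + 66 @ $2.75 = $1,456.40
Sale 3 (253) [FIFO — oldest first]: 186 @ $2.75 + 67 @ $6.50 = $947.00
Total COGS = $3,141.80 + $1,456.40 + $947.00 = $5,545.20
Ending inventory: 333 @ $6.50 = $2,164.50
Check: goods available $7,709.70 = COGS $5,545.20 + ending $2,164.50

COGS = $5,545.20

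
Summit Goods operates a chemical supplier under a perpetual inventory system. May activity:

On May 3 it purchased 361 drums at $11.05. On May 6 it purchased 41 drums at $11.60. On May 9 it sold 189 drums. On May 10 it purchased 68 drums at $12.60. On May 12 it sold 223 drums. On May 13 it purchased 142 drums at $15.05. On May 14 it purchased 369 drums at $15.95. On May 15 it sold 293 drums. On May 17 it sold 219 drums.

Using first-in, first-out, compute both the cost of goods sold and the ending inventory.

COGS = $12,434.95; ending inventory = $909.15

May 9, 189 sold [FIFO — oldest first]: 189 @ $11.05 = $2,088.45
May 12, 223 sold [FIFO — oldest first]: 172 @ $11.05 + 41 @ $11.60 + 10 @ $12.60 = $2,502.20
May 15, 293 sold [FIFO — oldest first]: 58 @ $12.60 + 142 @ $15.05 + 93 @ $15.95 = $4,351.25
May 17, 219 sold [FIFO — oldest first]: 219 @ $15.95 = $3,493.05
Total COGS = $2,088.45 + $2,502.20 + $4,351.25 + $3,493.05 = $12,434.95
Ending inventory: 57 @ $15.95 = $909.15
Check: goods available $13,344.10 = COGS $12,434.95 + ending $909.15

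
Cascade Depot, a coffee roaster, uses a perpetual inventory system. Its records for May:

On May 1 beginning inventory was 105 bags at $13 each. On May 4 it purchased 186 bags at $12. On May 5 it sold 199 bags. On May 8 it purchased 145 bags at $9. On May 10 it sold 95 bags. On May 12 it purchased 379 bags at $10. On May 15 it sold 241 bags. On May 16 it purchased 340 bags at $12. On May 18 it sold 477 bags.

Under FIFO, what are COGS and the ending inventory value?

COGS = $11,056; ending inventory = $1,716

May 5, 199 sold [FIFO — oldest first]: 105 @ $13 + 94 @ $12 = $2,493
May 10, 95 sold [FIFO — oldest first]: 92 @ $12 + 3 @ $9 = $1,131
May 15, 241 sold [FIFO — oldest first]: 142 @ $9 + 99 @ $10 = $2,268
May 18, 477 sold [FIFO — oldest first]: 280 @ $10 + 197 @ $12 = $5,164
Total COGS = $2,493 + $1,131 + $2,268 + $5,164 = $11,056
Ending inventory: 143 @ $12 = $1,716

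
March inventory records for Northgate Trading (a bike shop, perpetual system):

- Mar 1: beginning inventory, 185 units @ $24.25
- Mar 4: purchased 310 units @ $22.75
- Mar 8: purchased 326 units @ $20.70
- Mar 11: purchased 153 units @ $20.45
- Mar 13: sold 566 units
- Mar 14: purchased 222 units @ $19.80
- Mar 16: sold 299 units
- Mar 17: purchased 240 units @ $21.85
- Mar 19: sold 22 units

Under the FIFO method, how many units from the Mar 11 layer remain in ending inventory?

87

Mar 13, 566 sold [FIFO — oldest first]: 185 @ $24.25 + 310 @ $22.75 + 71 @ $20.70 = $13,008.45
Mar 16, 299 sold [FIFO — oldest first]: 255 @ $20.70 + 44 @ $20.45 = $6,178.30
Mar 19, 22 sold [FIFO — oldest first]: 22 @ $20.45 = $449.90
Total COGS = $13,008.45 + $6,178.30 + $449.90 = $19,636.65
Ending inventory: 87 @ $20.45 + 222 @ $19.80 + 240 @ $21.85 = $11,418.75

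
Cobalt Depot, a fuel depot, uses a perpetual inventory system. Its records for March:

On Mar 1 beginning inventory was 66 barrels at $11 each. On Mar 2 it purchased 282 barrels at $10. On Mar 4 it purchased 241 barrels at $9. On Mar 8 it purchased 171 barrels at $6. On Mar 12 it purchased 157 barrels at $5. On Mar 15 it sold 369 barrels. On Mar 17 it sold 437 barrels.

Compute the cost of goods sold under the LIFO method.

COGS = $6,350

Mar 15, 369 sold [LIFO — newest first]: 157 @ $5 + 171 @ $6 + 41 @ $9 = $2,180
Mar 17, 437 sold [LIFO — newest first]: 200 @ $9 + 237 @ $10 = $4,170
Total COGS = $2,180 + $4,170 = $6,350
Ending inventory: 66 @ $11 + 45 @ $10 = $1,176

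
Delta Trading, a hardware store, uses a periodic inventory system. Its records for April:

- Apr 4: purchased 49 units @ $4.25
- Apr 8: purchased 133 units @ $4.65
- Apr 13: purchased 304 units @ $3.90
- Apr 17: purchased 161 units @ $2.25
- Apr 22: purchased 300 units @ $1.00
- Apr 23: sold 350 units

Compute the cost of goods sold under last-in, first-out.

COGS = $412.50

Apr 23, 350 sold [LIFO — newest first]: 300 @ $1.00 + 50 @ $2.25 = $412.50
Ending inventory: 49 @ $4.25 + 133 @ $4.65 + 304 @ $3.90 + 111 @ $2.25 = $2,262.05
Check: goods available $2,674.55 = COGS $412.50 + ending $2,262.05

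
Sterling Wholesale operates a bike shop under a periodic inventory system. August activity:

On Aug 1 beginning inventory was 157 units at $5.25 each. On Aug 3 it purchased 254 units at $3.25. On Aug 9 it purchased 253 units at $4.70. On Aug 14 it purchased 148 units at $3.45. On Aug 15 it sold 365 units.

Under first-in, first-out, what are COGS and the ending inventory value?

Aug 15, 365 sold [FIFO — oldest first]: 157 @ $5.25 + 208 @ $3.25 = $1,500.25
Ending inventory: 46 @ $3.25 + 253 @ $4.70 + 148 @ $3.45 = $1,849.20
Check: goods available $3,349.45 = COGS $1,500.25 + ending $1,849.20

COGS = $1,500.25; ending inventory = $1,849.20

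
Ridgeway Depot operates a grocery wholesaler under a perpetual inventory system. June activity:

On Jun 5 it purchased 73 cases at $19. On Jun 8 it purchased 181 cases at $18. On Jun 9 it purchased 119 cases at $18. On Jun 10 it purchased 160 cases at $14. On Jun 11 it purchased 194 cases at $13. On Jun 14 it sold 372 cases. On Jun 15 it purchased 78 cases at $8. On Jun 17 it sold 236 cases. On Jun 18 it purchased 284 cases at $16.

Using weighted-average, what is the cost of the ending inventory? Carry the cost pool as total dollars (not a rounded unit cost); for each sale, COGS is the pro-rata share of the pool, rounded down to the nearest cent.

After Jun 5: 73 on hand, pool $1,387.00 (≈ $19.0000 each)
After Jun 8: 254 on hand, pool $4,645.00 (≈ $18.2874 each)
After Jun 9: 373 on hand, pool $6,787.00 (≈ $18.1957 each)
After Jun 10: 533 on hand, pool $9,027.00 (≈ $16.9362 each)
After Jun 11: 727 on hand, pool $11,549.00 (≈ $15.8858 each)
Jun 14, sell 372: 372/727 × $11,549.00 → $5,909.52
After Jun 15: 433 on hand, pool $6,263.48 (≈ $14.4653 each)
Jun 17, sell 236: 236/433 × $6,263.48 → $3,413.81
After Jun 18: 481 on hand, pool $7,393.67 (≈ $15.3715 each)
Total COGS = $5,909.52 + $3,413.81 = $9,323.33
Ending inventory (cost pool remaining) = $7,393.67
Check: goods available $16,717.00 = COGS $9,323.33 + ending $7,393.67

Ending inventory = $7,393.67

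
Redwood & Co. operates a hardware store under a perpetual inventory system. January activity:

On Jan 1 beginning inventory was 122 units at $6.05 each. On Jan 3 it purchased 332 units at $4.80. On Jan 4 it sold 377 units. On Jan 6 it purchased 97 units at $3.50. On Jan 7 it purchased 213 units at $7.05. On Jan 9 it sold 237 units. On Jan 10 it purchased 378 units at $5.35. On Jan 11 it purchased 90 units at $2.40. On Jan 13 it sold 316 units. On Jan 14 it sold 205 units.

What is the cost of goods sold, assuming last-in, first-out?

Jan 4, 377 sold [LIFO — newest first]: 332 @ $4.80 + 45 @ $6.05 = $1,865.85
Jan 9, 237 sold [LIFO — newest first]: 213 @ $7.05 + 24 @ $3.50 = $1,585.65
Jan 13, 316 sold [LIFO — newest first]: 90 @ $2.40 + 226 @ $5.35 = $1,425.10
Jan 14, 205 sold [LIFO — newest first]: 152 @ $5.35 + 53 @ $3.50 = $998.70
Total COGS = $1,865.85 + $1,585.65 + $1,425.10 + $998.70 = $5,875.30
Ending inventory: 77 @ $6.05 + 20 @ $3.50 = $535.85

COGS = $5,875.30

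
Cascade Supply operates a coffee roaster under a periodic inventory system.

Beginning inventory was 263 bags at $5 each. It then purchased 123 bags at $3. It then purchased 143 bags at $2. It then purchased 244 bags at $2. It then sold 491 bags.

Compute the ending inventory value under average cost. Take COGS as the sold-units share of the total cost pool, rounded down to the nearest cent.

Sale 1, sell 491: 491/773 × $2,458.00 → $1,561.29
Ending inventory (cost pool remaining) = $896.71
Check: goods available $2,458.00 = COGS $1,561.29 + ending $896.71

Ending inventory = $896.71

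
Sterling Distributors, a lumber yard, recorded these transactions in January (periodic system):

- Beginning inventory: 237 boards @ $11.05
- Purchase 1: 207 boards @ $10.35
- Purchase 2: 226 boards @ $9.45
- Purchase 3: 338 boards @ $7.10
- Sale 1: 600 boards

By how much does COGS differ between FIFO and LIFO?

$1,327.40

FIFO COGS: 237 @ $11.05 + 207 @ $10.35 + 156 @ $9.45 = $6,235.50
LIFO COGS: 338 @ $7.10 + 226 @ $9.45 + 36 @ $10.35 = $4,908.10
Difference = |$6,235.50 − $4,908.10| = $1,327.40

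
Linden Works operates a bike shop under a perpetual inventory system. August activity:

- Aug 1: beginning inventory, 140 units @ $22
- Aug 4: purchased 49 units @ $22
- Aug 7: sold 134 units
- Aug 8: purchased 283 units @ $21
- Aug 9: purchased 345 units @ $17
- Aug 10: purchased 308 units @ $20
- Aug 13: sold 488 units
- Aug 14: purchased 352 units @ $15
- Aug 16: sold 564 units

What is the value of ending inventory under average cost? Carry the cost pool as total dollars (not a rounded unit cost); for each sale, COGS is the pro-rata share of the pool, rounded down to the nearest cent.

Ending inventory = $5,110.08

After Aug 1: 140 on hand, pool $3,080.00 (≈ $22.0000 each)
After Aug 4: 189 on hand, pool $4,158.00 (≈ $22.0000 each)
Aug 7, sell 134: 134/189 × $4,158.00 → $2,948.00
After Aug 8: 338 on hand, pool $7,153.00 (≈ $21.1627 each)
After Aug 9: 683 on hand, pool $13,018.00 (≈ $19.0600 each)
After Aug 10: 991 on hand, pool $19,178.00 (≈ $19.3522 each)
Aug 13, sell 488: 488/991 × $19,178.00 → $9,443.85
After Aug 14: 855 on hand, pool $15,014.15 (≈ $17.5604 each)
Aug 16, sell 564: 564/855 × $15,014.15 → $9,904.07
Total COGS = $2,948.00 + $9,443.85 + $9,904.07 = $22,295.92
Ending inventory (cost pool remaining) = $5,110.08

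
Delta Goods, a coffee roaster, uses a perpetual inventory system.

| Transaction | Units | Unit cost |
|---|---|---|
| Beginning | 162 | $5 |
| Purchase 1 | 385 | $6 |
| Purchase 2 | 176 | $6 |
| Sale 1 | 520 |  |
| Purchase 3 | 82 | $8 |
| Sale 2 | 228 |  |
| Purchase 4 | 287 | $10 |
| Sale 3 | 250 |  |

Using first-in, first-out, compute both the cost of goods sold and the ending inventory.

COGS = $6,762; ending inventory = $940

Sale 1 (520) [FIFO — oldest first]: 162 @ $5 + 358 @ $6 = $2,958
Sale 2 (228) [FIFO — oldest first]: 27 @ $6 + 176 @ $6 + 25 @ $8 = $1,418
Sale 3 (250) [FIFO — oldest first]: 57 @ $8 + 193 @ $10 = $2,386
Total COGS = $2,958 + $1,418 + $2,386 = $6,762
Ending inventory: 94 @ $10 = $940
Check: goods available $7,702 = COGS $6,762 + ending $940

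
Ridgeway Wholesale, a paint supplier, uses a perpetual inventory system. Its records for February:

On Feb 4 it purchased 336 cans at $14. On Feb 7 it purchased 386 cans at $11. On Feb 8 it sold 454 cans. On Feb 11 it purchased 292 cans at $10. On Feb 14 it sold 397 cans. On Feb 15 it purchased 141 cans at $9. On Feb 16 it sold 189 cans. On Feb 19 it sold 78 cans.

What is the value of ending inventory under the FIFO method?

Ending inventory = $333

Feb 8, 454 sold [FIFO — oldest first]: 336 @ $14 + 118 @ $11 = $6,002
Feb 14, 397 sold [FIFO — oldest first]: 268 @ $11 + 129 @ $10 = $4,238
Feb 16, 189 sold [FIFO — oldest first]: 163 @ $10 + 26 @ $9 = $1,864
Feb 19, 78 sold [FIFO — oldest first]: 78 @ $9 = $702
Total COGS = $6,002 + $4,238 + $1,864 + $702 = $12,806
Ending inventory: 37 @ $9 = $333
Check: goods available $13,139 = COGS $12,806 + ending $333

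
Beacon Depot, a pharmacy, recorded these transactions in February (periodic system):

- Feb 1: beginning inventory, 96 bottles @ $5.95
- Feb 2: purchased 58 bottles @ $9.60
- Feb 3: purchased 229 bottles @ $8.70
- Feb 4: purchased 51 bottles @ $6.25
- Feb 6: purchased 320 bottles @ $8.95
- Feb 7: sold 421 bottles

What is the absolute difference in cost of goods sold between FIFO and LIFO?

$259.95

FIFO COGS: 96 @ $5.95 + 58 @ $9.60 + 229 @ $8.70 + 38 @ $6.25 = $3,357.80
LIFO COGS: 320 @ $8.95 + 51 @ $6.25 + 50 @ $8.70 = $3,617.75
Difference = |$3,357.80 − $3,617.75| = $259.95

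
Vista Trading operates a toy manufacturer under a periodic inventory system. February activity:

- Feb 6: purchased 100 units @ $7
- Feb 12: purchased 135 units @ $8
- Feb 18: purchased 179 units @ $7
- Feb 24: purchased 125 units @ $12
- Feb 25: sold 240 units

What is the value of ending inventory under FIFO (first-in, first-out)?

Ending inventory = $2,718

Feb 25, 240 sold [FIFO — oldest first]: 100 @ $7 + 135 @ $8 + 5 @ $7 = $1,815
Ending inventory: 174 @ $7 + 125 @ $12 = $2,718
Check: goods available $4,533 = COGS $1,815 + ending $2,718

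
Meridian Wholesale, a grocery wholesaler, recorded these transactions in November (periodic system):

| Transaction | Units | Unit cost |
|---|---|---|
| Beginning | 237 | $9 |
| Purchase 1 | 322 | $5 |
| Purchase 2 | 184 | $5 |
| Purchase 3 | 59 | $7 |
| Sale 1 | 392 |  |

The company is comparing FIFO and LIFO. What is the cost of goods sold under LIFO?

FIFO COGS: 237 @ $9 + 155 @ $5 = $2,908
LIFO COGS: 59 @ $7 + 184 @ $5 + 149 @ $5 = $2,078

COGS = $2,078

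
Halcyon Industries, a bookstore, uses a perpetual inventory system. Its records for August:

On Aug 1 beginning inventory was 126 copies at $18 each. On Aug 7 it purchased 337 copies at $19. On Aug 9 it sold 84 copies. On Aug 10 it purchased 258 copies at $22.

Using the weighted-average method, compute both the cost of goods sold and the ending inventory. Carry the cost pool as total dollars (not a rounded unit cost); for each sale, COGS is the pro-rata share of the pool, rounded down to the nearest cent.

After Aug 1: 126 on hand, pool $2,268.00 (≈ $18.0000 each)
After Aug 7: 463 on hand, pool $8,671.00 (≈ $18.7279 each)
Aug 9, sell 84: 84/463 × $8,671.00 → $1,573.14
After Aug 10: 637 on hand, pool $12,773.86 (≈ $20.0532 each)
Ending inventory (cost pool remaining) = $12,773.86

COGS = $1,573.14; ending inventory = $12,773.86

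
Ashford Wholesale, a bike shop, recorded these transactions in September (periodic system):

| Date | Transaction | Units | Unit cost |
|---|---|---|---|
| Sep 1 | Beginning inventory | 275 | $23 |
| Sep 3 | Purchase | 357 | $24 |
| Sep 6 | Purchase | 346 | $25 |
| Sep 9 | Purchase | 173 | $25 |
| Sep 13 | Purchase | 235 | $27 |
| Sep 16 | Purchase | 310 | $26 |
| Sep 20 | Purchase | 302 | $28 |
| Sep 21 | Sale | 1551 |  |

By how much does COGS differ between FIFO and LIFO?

FIFO COGS: 275 @ $23 + 357 @ $24 + 346 @ $25 + 173 @ $25 + 235 @ $27 + 165 @ $26 = $38,503
LIFO COGS: 302 @ $28 + 310 @ $26 + 235 @ $27 + 173 @ $25 + 346 @ $25 + 185 @ $24 = $40,276
Difference = |$38,503 − $40,276| = $1,773

$1,773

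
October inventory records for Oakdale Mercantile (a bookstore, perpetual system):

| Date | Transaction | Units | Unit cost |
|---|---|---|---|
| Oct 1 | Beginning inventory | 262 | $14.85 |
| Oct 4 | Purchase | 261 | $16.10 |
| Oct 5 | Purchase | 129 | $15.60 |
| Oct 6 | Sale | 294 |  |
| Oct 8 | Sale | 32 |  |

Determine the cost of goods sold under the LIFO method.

Oct 6, 294 sold [LIFO — newest first]: 129 @ $15.60 + 165 @ $16.10 = $4,668.90
Oct 8, 32 sold [LIFO — newest first]: 32 @ $16.10 = $515.20
Total COGS = $4,668.90 + $515.20 = $5,184.10
Ending inventory: 262 @ $14.85 + 64 @ $16.10 = $4,921.10

COGS = $5,184.10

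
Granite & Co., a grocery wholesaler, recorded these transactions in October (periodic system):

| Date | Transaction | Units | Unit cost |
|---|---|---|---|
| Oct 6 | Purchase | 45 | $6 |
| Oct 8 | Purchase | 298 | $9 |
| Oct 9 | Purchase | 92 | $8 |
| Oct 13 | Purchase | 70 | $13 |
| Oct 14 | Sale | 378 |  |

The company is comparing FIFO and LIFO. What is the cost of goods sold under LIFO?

FIFO COGS: 45 @ $6 + 298 @ $9 + 35 @ $8 = $3,232
LIFO COGS: 70 @ $13 + 92 @ $8 + 216 @ $9 = $3,590

COGS = $3,590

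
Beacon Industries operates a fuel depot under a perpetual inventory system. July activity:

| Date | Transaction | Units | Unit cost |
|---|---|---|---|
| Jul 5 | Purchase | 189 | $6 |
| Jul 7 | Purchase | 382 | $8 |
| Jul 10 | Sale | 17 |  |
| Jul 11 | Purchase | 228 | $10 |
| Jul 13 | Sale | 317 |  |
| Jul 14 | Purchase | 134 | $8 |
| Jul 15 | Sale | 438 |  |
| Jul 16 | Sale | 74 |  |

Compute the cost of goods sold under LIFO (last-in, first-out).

Jul 10, 17 sold [LIFO — newest first]: 17 @ $8 = $136
Jul 13, 317 sold [LIFO — newest first]: 228 @ $10 + 89 @ $8 = $2,992
Jul 15, 438 sold [LIFO — newest first]: 134 @ $8 + 276 @ $8 + 28 @ $6 = $3,448
Jul 16, 74 sold [LIFO — newest first]: 74 @ $6 = $444
Total COGS = $136 + $2,992 + $3,448 + $444 = $7,020
Ending inventory: 87 @ $6 = $522
Check: goods available $7,542 = COGS $7,020 + ending $522

COGS = $7,020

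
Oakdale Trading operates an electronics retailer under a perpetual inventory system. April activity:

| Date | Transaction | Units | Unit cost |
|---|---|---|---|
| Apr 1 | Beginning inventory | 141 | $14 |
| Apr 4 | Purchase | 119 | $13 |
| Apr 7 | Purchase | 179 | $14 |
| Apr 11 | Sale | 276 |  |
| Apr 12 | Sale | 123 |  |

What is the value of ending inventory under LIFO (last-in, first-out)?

Ending inventory = $560

Apr 11, 276 sold [LIFO — newest first]: 179 @ $14 + 97 @ $13 = $3,767
Apr 12, 123 sold [LIFO — newest first]: 22 @ $13 + 101 @ $14 = $1,700
Total COGS = $3,767 + $1,700 = $5,467
Ending inventory: 40 @ $14 = $560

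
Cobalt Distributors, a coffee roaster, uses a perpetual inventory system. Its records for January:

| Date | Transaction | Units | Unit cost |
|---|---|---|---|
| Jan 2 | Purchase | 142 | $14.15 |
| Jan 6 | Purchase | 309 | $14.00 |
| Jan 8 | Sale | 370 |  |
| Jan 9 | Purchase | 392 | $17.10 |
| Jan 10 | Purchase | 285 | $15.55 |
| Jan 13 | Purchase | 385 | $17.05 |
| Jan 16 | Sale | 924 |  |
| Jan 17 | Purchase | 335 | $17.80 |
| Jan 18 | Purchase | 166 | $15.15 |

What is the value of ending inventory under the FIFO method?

Ending inventory = $12,211.85

Jan 8, 370 sold [FIFO — oldest first]: 142 @ $14.15 + 228 @ $14.00 = $5,201.30
Jan 16, 924 sold [FIFO — oldest first]: 81 @ $14.00 + 392 @ $17.10 + 285 @ $15.55 + 166 @ $17.05 = $15,099.25
Total COGS = $5,201.30 + $15,099.25 = $20,300.55
Ending inventory: 219 @ $17.05 + 335 @ $17.80 + 166 @ $15.15 = $12,211.85
Check: goods available $32,512.40 = COGS $20,300.55 + ending $12,211.85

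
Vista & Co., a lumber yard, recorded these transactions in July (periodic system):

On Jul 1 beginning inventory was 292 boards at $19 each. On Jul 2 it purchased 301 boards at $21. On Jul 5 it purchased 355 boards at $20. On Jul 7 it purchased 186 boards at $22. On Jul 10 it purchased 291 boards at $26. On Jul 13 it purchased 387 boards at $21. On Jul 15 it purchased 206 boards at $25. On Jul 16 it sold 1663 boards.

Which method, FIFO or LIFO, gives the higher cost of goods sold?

FIFO COGS: 292 @ $19 + 301 @ $21 + 355 @ $20 + 186 @ $22 + 291 @ $26 + 238 @ $21 = $35,625
LIFO COGS: 206 @ $25 + 387 @ $21 + 291 @ $26 + 186 @ $22 + 355 @ $20 + 238 @ $21 = $37,033

LIFO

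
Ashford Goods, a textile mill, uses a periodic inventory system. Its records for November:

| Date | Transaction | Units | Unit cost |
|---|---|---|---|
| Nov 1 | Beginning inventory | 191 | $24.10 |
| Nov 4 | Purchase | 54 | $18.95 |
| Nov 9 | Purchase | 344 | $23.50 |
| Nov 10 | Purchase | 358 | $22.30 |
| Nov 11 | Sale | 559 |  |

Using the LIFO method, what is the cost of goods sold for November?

Nov 11, 559 sold [LIFO — newest first]: 358 @ $22.30 + 201 @ $23.50 = $12,706.90
Ending inventory: 191 @ $24.10 + 54 @ $18.95 + 143 @ $23.50 = $8,986.90
Check: goods available $21,693.80 = COGS $12,706.90 + ending $8,986.90

COGS = $12,706.90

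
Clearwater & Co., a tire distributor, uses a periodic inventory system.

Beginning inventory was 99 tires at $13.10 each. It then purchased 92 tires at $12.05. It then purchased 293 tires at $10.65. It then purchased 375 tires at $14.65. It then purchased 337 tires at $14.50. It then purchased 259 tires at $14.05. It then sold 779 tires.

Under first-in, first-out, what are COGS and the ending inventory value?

COGS = $9,847.70; ending inventory = $9,697.45

Sale 1 (779) [FIFO — oldest first]: 99 @ $13.10 + 92 @ $12.05 + 293 @ $10.65 + 295 @ $14.65 = $9,847.70
Ending inventory: 80 @ $14.65 + 337 @ $14.50 + 259 @ $14.05 = $9,697.45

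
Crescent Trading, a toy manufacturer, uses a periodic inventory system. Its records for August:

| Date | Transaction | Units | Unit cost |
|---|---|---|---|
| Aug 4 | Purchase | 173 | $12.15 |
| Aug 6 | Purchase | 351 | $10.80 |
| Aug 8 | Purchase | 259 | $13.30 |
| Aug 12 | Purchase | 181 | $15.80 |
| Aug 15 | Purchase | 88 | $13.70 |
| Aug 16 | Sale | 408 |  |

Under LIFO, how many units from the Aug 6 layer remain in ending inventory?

Aug 16, 408 sold [LIFO — newest first]: 88 @ $13.70 + 181 @ $15.80 + 139 @ $13.30 = $5,914.10
Ending inventory: 173 @ $12.15 + 351 @ $10.80 + 120 @ $13.30 = $7,488.75

351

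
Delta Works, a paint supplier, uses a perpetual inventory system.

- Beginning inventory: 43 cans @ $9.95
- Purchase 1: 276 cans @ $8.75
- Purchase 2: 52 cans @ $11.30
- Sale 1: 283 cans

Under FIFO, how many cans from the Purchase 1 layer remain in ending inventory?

36

Sale 1 (283) [FIFO — oldest first]: 43 @ $9.95 + 240 @ $8.75 = $2,527.85
Ending inventory: 36 @ $8.75 + 52 @ $11.30 = $902.60
Check: goods available $3,430.45 = COGS $2,527.85 + ending $902.60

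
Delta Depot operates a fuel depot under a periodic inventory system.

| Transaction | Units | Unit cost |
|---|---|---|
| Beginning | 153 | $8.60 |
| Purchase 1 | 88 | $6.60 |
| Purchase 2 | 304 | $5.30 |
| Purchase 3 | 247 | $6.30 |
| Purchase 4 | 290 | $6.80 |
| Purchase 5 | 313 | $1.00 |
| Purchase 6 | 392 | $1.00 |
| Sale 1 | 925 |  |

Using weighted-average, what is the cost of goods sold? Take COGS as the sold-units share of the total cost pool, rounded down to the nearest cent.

COGS = $4,006.90

Sale 1, sell 925: 925/1787 × $7,740.90 → $4,006.90
Ending inventory (cost pool remaining) = $3,734.00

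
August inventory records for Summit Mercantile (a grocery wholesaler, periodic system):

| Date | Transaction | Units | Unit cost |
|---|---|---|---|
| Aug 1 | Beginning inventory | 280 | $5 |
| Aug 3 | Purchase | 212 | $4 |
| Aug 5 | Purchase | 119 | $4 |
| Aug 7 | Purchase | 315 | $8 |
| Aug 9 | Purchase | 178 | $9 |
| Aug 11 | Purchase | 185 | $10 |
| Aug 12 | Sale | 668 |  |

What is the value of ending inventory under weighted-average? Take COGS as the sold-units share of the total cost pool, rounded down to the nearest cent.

Ending inventory = $4,189.47

Aug 12, sell 668: 668/1289 × $8,696.00 → $4,506.53
Ending inventory (cost pool remaining) = $4,189.47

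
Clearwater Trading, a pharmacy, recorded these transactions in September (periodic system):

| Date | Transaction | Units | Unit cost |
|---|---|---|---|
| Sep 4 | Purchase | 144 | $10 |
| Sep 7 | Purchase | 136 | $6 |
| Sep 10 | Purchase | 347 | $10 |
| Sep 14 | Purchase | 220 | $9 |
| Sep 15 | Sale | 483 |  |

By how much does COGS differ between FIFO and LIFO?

FIFO COGS: 144 @ $10 + 136 @ $6 + 203 @ $10 = $4,286
LIFO COGS: 220 @ $9 + 263 @ $10 = $4,610
Difference = |$4,286 − $4,610| = $324

$324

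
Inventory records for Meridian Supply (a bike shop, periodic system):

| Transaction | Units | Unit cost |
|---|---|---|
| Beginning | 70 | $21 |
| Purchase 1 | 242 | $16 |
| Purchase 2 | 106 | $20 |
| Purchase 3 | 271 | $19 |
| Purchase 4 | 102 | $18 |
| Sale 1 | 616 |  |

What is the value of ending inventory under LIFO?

Ending inventory = $3,150

Sale 1 (616) [LIFO — newest first]: 102 @ $18 + 271 @ $19 + 106 @ $20 + 137 @ $16 = $11,297
Ending inventory: 70 @ $21 + 105 @ $16 = $3,150
Check: goods available $14,447 = COGS $11,297 + ending $3,150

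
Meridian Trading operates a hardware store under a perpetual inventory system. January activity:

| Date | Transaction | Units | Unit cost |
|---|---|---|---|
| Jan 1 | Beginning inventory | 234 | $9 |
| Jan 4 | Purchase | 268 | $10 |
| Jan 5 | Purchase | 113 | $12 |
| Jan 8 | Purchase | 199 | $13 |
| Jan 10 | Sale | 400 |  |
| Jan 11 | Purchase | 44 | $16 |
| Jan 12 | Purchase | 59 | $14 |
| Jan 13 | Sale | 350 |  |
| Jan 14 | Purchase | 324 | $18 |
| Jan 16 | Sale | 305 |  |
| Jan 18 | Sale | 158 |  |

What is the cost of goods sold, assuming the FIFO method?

COGS = $15,587

Jan 10, 400 sold [FIFO — oldest first]: 234 @ $9 + 166 @ $10 = $3,766
Jan 13, 350 sold [FIFO — oldest first]: 102 @ $10 + 113 @ $12 + 135 @ $13 = $4,131
Jan 16, 305 sold [FIFO — oldest first]: 64 @ $13 + 44 @ $16 + 59 @ $14 + 138 @ $18 = $4,846
Jan 18, 158 sold [FIFO — oldest first]: 158 @ $18 = $2,844
Total COGS = $3,766 + $4,131 + $4,846 + $2,844 = $15,587
Ending inventory: 28 @ $18 = $504
Check: goods available $16,091 = COGS $15,587 + ending $504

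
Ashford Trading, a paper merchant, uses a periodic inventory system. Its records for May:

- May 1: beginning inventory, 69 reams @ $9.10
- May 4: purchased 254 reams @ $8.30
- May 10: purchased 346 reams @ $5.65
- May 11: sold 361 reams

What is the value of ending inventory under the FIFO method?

Ending inventory = $1,740.20

May 11, 361 sold [FIFO — oldest first]: 69 @ $9.10 + 254 @ $8.30 + 38 @ $5.65 = $2,950.80
Ending inventory: 308 @ $5.65 = $1,740.20
Check: goods available $4,691.00 = COGS $2,950.80 + ending $1,740.20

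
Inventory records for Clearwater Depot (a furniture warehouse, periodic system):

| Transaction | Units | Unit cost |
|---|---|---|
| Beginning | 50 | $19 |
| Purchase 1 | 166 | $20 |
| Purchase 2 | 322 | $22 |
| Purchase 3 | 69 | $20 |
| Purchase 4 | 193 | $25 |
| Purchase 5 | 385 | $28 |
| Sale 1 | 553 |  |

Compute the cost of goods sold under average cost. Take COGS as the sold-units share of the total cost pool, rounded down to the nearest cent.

Sale 1, sell 553: 553/1185 × $28,339.00 → $13,224.86
Ending inventory (cost pool remaining) = $15,114.14

COGS = $13,224.86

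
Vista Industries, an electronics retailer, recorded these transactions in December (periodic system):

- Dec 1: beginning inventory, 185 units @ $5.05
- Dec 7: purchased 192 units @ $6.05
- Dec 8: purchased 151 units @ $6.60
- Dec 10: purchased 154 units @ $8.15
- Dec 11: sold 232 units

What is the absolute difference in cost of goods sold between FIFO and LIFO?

$551.30

FIFO COGS: 185 @ $5.05 + 47 @ $6.05 = $1,218.60
LIFO COGS: 154 @ $8.15 + 78 @ $6.60 = $1,769.90
Difference = |$1,218.60 − $1,769.90| = $551.30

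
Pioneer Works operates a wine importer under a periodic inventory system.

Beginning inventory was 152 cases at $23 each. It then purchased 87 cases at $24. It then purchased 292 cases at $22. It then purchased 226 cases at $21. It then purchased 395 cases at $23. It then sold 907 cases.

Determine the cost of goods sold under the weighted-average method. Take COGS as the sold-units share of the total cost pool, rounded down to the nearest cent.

COGS = $20,343.72

Sale 1, sell 907: 907/1152 × $25,839.00 → $20,343.72
Ending inventory (cost pool remaining) = $5,495.28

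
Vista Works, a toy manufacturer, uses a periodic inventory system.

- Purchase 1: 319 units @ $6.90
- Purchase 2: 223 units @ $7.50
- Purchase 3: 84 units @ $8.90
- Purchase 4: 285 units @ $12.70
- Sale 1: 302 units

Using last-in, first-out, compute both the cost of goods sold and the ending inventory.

COGS = $3,770.80; ending inventory = $4,469.90

Sale 1 (302) [LIFO — newest first]: 285 @ $12.70 + 17 @ $8.90 = $3,770.80
Ending inventory: 319 @ $6.90 + 223 @ $7.50 + 67 @ $8.90 = $4,469.90
Check: goods available $8,240.70 = COGS $3,770.80 + ending $4,469.90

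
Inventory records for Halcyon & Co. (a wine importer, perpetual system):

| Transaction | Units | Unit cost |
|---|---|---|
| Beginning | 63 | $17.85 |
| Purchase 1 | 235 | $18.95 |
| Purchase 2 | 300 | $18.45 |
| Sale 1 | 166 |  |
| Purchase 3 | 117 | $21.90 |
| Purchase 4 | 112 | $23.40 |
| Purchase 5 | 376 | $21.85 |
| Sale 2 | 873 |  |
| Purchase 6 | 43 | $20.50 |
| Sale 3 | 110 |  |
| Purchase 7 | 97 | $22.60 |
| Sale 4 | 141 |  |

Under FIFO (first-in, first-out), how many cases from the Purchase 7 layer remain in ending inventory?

Sale 1 (166) [FIFO — oldest first]: 63 @ $17.85 + 103 @ $18.95 = $3,076.40
Sale 2 (873) [FIFO — oldest first]: 132 @ $18.95 + 300 @ $18.45 + 117 @ $21.90 + 112 @ $23.40 + 212 @ $21.85 = $17,851.70
Sale 3 (110) [FIFO — oldest first]: 110 @ $21.85 = $2,403.50
Sale 4 (141) [FIFO — oldest first]: 54 @ $21.85 + 43 @ $20.50 + 44 @ $22.60 = $3,055.80
Total COGS = $3,076.40 + $17,851.70 + $2,403.50 + $3,055.80 = $26,387.40
Ending inventory: 53 @ $22.60 = $1,197.80
Check: goods available $27,585.20 = COGS $26,387.40 + ending $1,197.80

53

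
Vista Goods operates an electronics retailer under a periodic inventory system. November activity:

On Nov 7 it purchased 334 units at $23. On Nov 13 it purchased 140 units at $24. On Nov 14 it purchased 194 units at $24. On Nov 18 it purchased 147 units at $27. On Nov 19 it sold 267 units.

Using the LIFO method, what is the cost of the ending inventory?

Ending inventory = $12,818

Nov 19, 267 sold [LIFO — newest first]: 147 @ $27 + 120 @ $24 = $6,849
Ending inventory: 334 @ $23 + 140 @ $24 + 74 @ $24 = $12,818
Check: goods available $19,667 = COGS $6,849 + ending $12,818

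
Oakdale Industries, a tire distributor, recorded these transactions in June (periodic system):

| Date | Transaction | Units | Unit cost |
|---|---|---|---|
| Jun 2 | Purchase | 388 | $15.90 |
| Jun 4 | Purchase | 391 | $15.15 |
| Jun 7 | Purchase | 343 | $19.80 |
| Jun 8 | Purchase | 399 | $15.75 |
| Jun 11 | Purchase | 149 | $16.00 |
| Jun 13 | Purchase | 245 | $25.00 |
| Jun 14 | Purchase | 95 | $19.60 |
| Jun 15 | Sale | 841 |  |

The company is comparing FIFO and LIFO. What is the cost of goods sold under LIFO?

COGS = $15,915.00

FIFO COGS: 388 @ $15.90 + 391 @ $15.15 + 62 @ $19.80 = $13,320.45
LIFO COGS: 95 @ $19.60 + 245 @ $25.00 + 149 @ $16.00 + 352 @ $15.75 = $15,915.00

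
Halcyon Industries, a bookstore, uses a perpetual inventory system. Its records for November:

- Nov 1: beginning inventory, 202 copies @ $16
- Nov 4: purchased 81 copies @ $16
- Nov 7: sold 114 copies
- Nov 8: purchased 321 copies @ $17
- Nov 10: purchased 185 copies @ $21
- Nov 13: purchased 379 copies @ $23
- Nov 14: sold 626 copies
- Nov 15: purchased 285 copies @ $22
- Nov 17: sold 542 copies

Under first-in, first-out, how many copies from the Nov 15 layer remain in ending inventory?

Nov 7, 114 sold [FIFO — oldest first]: 114 @ $16 = $1,824
Nov 14, 626 sold [FIFO — oldest first]: 88 @ $16 + 81 @ $16 + 321 @ $17 + 136 @ $21 = $11,017
Nov 17, 542 sold [FIFO — oldest first]: 49 @ $21 + 379 @ $23 + 114 @ $22 = $12,254
Total COGS = $1,824 + $11,017 + $12,254 = $25,095
Ending inventory: 171 @ $22 = $3,762
Check: goods available $28,857 = COGS $25,095 + ending $3,762

171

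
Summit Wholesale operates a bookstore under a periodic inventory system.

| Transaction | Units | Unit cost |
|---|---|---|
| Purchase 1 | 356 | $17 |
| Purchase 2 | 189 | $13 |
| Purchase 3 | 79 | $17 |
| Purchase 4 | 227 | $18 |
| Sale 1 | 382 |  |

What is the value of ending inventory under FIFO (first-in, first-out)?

Sale 1 (382) [FIFO — oldest first]: 356 @ $17 + 26 @ $13 = $6,390
Ending inventory: 163 @ $13 + 79 @ $17 + 227 @ $18 = $7,548
Check: goods available $13,938 = COGS $6,390 + ending $7,548

Ending inventory = $7,548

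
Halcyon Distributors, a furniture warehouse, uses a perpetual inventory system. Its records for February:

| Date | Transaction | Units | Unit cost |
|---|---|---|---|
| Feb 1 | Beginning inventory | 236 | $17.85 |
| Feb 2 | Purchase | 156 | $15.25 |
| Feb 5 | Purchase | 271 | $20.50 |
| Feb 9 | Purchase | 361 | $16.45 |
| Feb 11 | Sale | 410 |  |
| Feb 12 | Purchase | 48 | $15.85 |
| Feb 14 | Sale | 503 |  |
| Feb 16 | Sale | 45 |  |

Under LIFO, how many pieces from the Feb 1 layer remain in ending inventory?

Feb 11, 410 sold [LIFO — newest first]: 361 @ $16.45 + 49 @ $20.50 = $6,942.95
Feb 14, 503 sold [LIFO — newest first]: 48 @ $15.85 + 222 @ $20.50 + 156 @ $15.25 + 77 @ $17.85 = $9,065.25
Feb 16, 45 sold [LIFO — newest first]: 45 @ $17.85 = $803.25
Total COGS = $6,942.95 + $9,065.25 + $803.25 = $16,811.45
Ending inventory: 114 @ $17.85 = $2,034.90

114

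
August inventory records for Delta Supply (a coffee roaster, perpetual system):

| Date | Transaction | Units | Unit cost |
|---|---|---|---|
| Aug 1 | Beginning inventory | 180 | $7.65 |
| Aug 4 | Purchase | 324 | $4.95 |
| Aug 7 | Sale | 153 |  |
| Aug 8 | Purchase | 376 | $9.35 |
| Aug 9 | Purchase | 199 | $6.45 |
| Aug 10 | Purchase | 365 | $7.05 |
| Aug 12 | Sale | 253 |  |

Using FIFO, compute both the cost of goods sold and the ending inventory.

COGS = $2,495.70; ending inventory = $7,857.50

Aug 7, 153 sold [FIFO — oldest first]: 153 @ $7.65 = $1,170.45
Aug 12, 253 sold [FIFO — oldest first]: 27 @ $7.65 + 226 @ $4.95 = $1,325.25
Total COGS = $1,170.45 + $1,325.25 = $2,495.70
Ending inventory: 98 @ $4.95 + 376 @ $9.35 + 199 @ $6.45 + 365 @ $7.05 = $7,857.50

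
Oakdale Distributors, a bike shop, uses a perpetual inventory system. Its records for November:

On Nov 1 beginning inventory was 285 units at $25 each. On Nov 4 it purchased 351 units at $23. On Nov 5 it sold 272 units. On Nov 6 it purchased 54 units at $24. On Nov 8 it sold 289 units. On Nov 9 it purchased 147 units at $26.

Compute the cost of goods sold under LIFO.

Nov 5, 272 sold [LIFO — newest first]: 272 @ $23 = $6,256
Nov 8, 289 sold [LIFO — newest first]: 54 @ $24 + 79 @ $23 + 156 @ $25 = $7,013
Total COGS = $6,256 + $7,013 = $13,269
Ending inventory: 129 @ $25 + 147 @ $26 = $7,047

COGS = $13,269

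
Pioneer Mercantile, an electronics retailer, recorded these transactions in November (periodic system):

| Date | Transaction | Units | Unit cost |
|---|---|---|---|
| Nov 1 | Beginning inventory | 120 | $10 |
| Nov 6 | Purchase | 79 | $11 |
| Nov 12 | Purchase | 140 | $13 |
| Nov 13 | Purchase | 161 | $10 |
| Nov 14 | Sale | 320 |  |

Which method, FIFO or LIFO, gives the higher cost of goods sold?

FIFO COGS: 120 @ $10 + 79 @ $11 + 121 @ $13 = $3,642
LIFO COGS: 161 @ $10 + 140 @ $13 + 19 @ $11 = $3,639

FIFO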